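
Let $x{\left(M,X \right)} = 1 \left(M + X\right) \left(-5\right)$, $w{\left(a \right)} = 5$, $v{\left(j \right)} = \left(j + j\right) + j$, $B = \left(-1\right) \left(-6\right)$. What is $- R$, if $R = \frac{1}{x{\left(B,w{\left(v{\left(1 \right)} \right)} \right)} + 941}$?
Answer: $- \frac{1}{886} \approx -0.0011287$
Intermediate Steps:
$B = 6$
$v{\left(j \right)} = 3 j$ ($v{\left(j \right)} = 2 j + j = 3 j$)
$x{\left(M,X \right)} = - 5 M - 5 X$ ($x{\left(M,X \right)} = \left(M + X\right) \left(-5\right) = - 5 M - 5 X$)
$R = \frac{1}{886}$ ($R = \frac{1}{\left(\left(-5\right) 6 - 25\right) + 941} = \frac{1}{\left(-30 - 25\right) + 941} = \frac{1}{-55 + 941} = \frac{1}{886} \approx 0.0011287$)
$- R = \left(-1\right) \frac{1}{886} = - \frac{1}{886}$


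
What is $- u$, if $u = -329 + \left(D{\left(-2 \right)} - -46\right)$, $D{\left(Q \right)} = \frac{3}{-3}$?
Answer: $284$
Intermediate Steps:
$D{\left(Q \right)} = -1$ ($D{\left(Q \right)} = 3 \left(- \frac{1}{3}\right) = -1$)
$u = -284$ ($u = -329 - -45 = -329 + \left(-1 + 46\right) = -329 + 45 = -284$)
$- u = \left(-1\right) \left(-284\right) = 284$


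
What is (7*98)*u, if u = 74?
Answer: 50764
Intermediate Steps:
(7*98)*u = (7*98)*74 = 686*74 = 50764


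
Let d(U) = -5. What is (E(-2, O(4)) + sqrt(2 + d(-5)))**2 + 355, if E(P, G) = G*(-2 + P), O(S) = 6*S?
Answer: 9568 - 192*I*sqrt(3) ≈ 9568.0 - 332.55*I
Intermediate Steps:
(E(-2, O(4)) + sqrt(2 + d(-5)))**2 + 355 = ((6*4)*(-2 - 2) + sqrt(2 - 5))**2 + 355 = (24*(-4) + sqrt(-3))**2 + 355 = (-96 + I*sqrt(3))**2 + 355 = 355 + (-96 + I*sqrt(3))**2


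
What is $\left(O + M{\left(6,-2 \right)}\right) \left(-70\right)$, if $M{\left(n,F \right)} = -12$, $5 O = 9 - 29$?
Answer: $1120$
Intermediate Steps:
$O = -4$ ($O = \frac{9 - 29}{5} = \frac{1}{5} \left(-20\right) = -4$)
$\left(O + M{\left(6,-2 \right)}\right) \left(-70\right) = \left(-4 - 12\right) \left(-70\right) = \left(-16\right) \left(-70\right) = 1120$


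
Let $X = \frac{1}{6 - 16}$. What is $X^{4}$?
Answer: $\frac{1}{10000} \approx 0.0001$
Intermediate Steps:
$X = - \frac{1}{10}$ ($X = \frac{1}{-10} = - \frac{1}{10} \approx -0.1$)
$X^{4} = \left(- \frac{1}{10}\right)^{4} = \frac{1}{10000}$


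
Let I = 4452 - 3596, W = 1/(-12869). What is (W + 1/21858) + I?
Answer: 240784746323/281290602 ≈ 856.00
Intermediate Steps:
W = -1/12869 ≈ -7.7706e-5
I = 856
(W + 1/21858) + I = (-1/12869 + 1/21858) + 856 = -8989/281290602 + 856 = 240784746323/281290602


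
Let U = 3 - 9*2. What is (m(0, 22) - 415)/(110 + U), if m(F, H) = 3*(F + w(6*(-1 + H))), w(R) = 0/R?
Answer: -83/19 ≈ -4.3684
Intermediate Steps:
w(R) = 0
U = -15 (U = 3 - 18 = -15)
m(F, H) = 3*F (m(F, H) = 3*(F + 0) = 3*F)
(m(0, 22) - 415)/(110 + U) = (3*0 - 415)/(110 - 15) = (0 - 415)/95 = -415*1/95 = -83/19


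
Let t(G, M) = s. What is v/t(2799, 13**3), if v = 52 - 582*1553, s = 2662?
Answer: -451897/1331 ≈ -339.52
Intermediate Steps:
v = -903794 (v = 52 - 903846 = -903794)
t(G, M) = 2662
v/t(2799, 13**3) = -903794/2662 = -903794*1/2662 = -451897/1331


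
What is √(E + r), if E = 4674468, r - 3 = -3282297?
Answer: 3*√154686 ≈ 1179.9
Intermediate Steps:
r = -3282294 (r = 3 - 3282297 = -3282294)
√(E + r) = √(4674468 - 3282294) = √1392174 = 3*√154686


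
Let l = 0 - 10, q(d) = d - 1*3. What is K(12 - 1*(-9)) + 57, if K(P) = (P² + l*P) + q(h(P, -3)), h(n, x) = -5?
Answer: 280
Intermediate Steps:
q(d) = -3 + d (q(d) = d - 3 = -3 + d)
l = -10
K(P) = -8 + P² - 10*P (K(P) = (P² - 10*P) + (-3 - 5) = (P² - 10*P) - 8 = -8 + P² - 10*P)
K(12 - 1*(-9)) + 57 = (-8 + (12 - 1*(-9))² - 10*(12 - 1*(-9))) + 57 = (-8 + (12 + 9)² - 10*(12 + 9)) + 57 = (-8 + 21² - 10*21) + 57 = (-8 + 441 - 210) + 57 = 223 + 57 = 280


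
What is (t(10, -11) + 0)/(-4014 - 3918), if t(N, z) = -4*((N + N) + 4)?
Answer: 8/661 ≈ 0.012103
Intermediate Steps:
t(N, z) = -16 - 8*N (t(N, z) = -4*(2*N + 4) = -4*(4 + 2*N) = -16 - 8*N)
(t(10, -11) + 0)/(-4014 - 3918) = ((-16 - 8*10) + 0)/(-4014 - 3918) = ((-16 - 80) + 0)/(-7932) = (-96 + 0)*(-1/7932) = -96*(-1/7932) = 8/661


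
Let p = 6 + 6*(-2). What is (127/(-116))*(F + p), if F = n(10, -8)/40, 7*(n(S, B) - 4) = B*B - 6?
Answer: 101219/16240 ≈ 6.2327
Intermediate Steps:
p = -6 (p = 6 - 12 = -6)
n(S, B) = 22/7 + B**2/7 (n(S, B) = 4 + (B*B - 6)/7 = 4 + (B**2 - 6)/7 = 4 + (-6 + B**2)/7 = 4 + (-6/7 + B**2/7) = 22/7 + B**2/7)
F = 43/140 (F = (22/7 + (1/7)*(-8)**2)/40 = (22/7 + (1/7)*64)*(1/40) = (22/7 + 64/7)*(1/40) = (86/7)*(1/40) = 43/140 ≈ 0.30714)
(127/(-116))*(F + p) = (127/(-116))*(43/140 - 6) = (127*(-1/116))*(-797/140) = -127/116*(-797/140) = 101219/16240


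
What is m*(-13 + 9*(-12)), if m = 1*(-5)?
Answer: 605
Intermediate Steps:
m = -5
m*(-13 + 9*(-12)) = -5*(-13 + 9*(-12)) = -5*(-13 - 108) = -5*(-121) = 605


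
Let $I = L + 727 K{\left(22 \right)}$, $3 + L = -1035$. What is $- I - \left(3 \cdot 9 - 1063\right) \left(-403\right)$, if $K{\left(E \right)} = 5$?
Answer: $-420105$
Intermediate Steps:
$L = -1038$ ($L = -3 - 1035 = -1038$)
$I = 2597$ ($I = -1038 + 727 \cdot 5 = -1038 + 3635 = 2597$)
$- I - \left(3 \cdot 9 - 1063\right) \left(-403\right) = \left(-1\right) 2597 - \left(3 \cdot 9 - 1063\right) \left(-403\right) = -2597 - \left(27 - 1063\right) \left(-403\right) = -2597 - \left(-1036\right) \left(-403\right) = -2597 - 417508 = -420105$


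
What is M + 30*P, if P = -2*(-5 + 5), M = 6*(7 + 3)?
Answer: 60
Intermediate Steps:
M = 60 (M = 6*10 = 60)
P = 0 (P = -2*0 = 0)
M + 30*P = 60 + 30*0 = 60 + 0 = 60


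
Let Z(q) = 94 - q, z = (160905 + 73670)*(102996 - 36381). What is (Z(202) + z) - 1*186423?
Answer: 15626027094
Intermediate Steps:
z = 15626213625 (z = 234575*66615 = 15626213625)
(Z(202) + z) - 1*186423 = ((94 - 1*202) + 15626213625) - 1*186423 = ((94 - 202) + 15626213625) - 186423 = (-108 + 15626213625) - 186423 = 15626213517 - 186423 = 15626027094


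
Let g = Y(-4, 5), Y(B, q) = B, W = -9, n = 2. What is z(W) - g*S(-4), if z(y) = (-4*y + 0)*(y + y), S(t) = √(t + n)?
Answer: -648 + 4*I*√2 ≈ -648.0 + 5.6569*I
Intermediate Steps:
S(t) = √(2 + t) (S(t) = √(t + 2) = √(2 + t))
g = -4
z(y) = -8*y² (z(y) = (-4*y)*(2*y) = -8*y²)
z(W) - g*S(-4) = -8*(-9)² - (-4)*√(2 - 4) = -8*81 - (-4)*√(-2) = -648 - (-4)*I*√2 = -648 + 4*I*√2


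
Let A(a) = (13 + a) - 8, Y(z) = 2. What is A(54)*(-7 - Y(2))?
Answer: -531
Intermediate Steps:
A(a) = 5 + a
A(54)*(-7 - Y(2)) = (5 + 54)*(-7 - 1*2) = 59*(-7 - 2) = 59*(-9) = -531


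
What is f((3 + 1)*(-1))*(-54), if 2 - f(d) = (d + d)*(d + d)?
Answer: 3348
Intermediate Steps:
f(d) = 2 - 4*d² (f(d) = 2 - (d + d)*(d + d) = 2 - 2*d*2*d = 2 - 4*d²)
f((3 + 1)*(-1))*(-54) = (2 - 4*(3 + 1)²)*(-54) = (2 - 4*(4*(-1))²)*(-54) = (2 - 4*(-4)²)*(-54) = (2 - 4*16)*(-54) = (2 - 64)*(-54) = -62*(-54) = 3348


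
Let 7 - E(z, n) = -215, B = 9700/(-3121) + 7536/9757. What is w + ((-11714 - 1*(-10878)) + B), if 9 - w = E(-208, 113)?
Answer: -32014848297/30451597 ≈ -1051.3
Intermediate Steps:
B = -71123044/30451597 (B = 9700*(-1/3121) + 7536*(1/9757) = -9700/3121 + 7536/9757 = -71123044/30451597 ≈ -2.3356)
E(z, n) = 222 (E(z, n) = 7 - 1*(-215) = 7 + 215 = 222)
w = -213 (w = 9 - 1*222 = 9 - 222 = -213)
w + ((-11714 - 1*(-10878)) + B) = -213 + ((-11714 - 1*(-10878)) - 71123044/30451597) = -213 + ((-11714 + 10878) - 71123044/30451597) = -213 + (-836 - 71123044/30451597) = -213 - 25528658136/30451597 = -32014848297/30451597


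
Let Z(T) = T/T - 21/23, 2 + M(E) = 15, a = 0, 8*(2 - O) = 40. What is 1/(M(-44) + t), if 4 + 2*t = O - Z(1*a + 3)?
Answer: 46/435 ≈ 0.10575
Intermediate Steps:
O = -3 (O = 2 - ⅛*40 = 2 - 5 = -3)
M(E) = 13 (M(E) = -2 + 15 = 13)
Z(T) = 2/23 (Z(T) = 1 - 21*1/23 = 1 - 21/23 = 2/23)
t = -163/46 (t = -2 + (-3 - 1*2/23)/2 = -2 + (-3 - 2/23)/2 = -2 + (½)*(-71/23) = -2 - 71/46 = -163/46 ≈ -3.5435)
1/(M(-44) + t) = 1/(13 - 163/46) = 1/(435/46) = 46/435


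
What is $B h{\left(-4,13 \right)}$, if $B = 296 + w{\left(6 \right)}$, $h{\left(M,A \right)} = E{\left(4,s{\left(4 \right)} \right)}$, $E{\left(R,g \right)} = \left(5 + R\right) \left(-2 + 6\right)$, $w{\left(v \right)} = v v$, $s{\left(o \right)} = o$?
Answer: $11952$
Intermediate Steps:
$w{\left(v \right)} = v^{2}$
$E{\left(R,g \right)} = 20 + 4 R$ ($E{\left(R,g \right)} = \left(5 + R\right) 4 = 20 + 4 R$)
$h{\left(M,A \right)} = 36$ ($h{\left(M,A \right)} = 20 + 4 \cdot 4 = 20 + 16 = 36$)
$B = 332$ ($B = 296 + 6^{2} = 296 + 36 = 332$)
$B h{\left(-4,13 \right)} = 332 \cdot 36 = 11952$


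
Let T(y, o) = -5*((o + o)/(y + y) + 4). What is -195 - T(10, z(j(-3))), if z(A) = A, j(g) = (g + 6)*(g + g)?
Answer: -184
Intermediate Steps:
j(g) = 2*g*(6 + g) (j(g) = (6 + g)*(2*g) = 2*g*(6 + g))
T(y, o) = -20 - 5*o/y (T(y, o) = -5*((2*o)/((2*y)) + 4) = -5*((2*o)*(1/(2*y)) + 4) = -5*(o/y + 4) = -5*(4 + o/y) = -20 - 5*o/y)
-195 - T(10, z(j(-3))) = -195 - (-20 - 5*2*(-3)*(6 - 3)/10) = -195 - (-20 - 5*2*(-3)*3*⅒) = -195 - (-20 - 5*(-18)*⅒) = -195 - (-20 + 9) = -195 - 1*(-11) = -195 + 11 = -184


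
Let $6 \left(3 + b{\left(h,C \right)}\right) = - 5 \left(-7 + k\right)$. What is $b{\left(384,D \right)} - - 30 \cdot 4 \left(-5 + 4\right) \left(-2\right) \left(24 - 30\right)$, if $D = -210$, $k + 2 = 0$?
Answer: $- \frac{2871}{2} \approx -1435.5$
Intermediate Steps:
$k = -2$ ($k = -2 + 0 = -2$)
$b{\left(h,C \right)} = \frac{9}{2}$ ($b{\left(h,C \right)} = -3 + \frac{\left(-5\right) \left(-7 - 2\right)}{6} = -3 + \frac{\left(-5\right) \left(-9\right)}{6} = -3 + \frac{1}{6} \cdot 45 = -3 + \frac{15}{2} = \frac{9}{2}$)
$b{\left(384,D \right)} - - 30 \cdot 4 \left(-5 + 4\right) \left(-2\right) \left(24 - 30\right) = \frac{9}{2} - - 30 \cdot 4 \left(-5 + 4\right) \left(-2\right) \left(24 - 30\right) = \frac{9}{2} - - 30 \cdot 4 \left(-1\right) \left(-2\right) \left(-6\right) = \frac{9}{2} - - 30 \left(\left(-4\right) \left(-2\right)\right) \left(-6\right) = \frac{9}{2} - \left(-30\right) 8 \left(-6\right) = \frac{9}{2} - \left(-240\right) \left(-6\right) = \frac{9}{2} - 1440 = - \frac{2871}{2}$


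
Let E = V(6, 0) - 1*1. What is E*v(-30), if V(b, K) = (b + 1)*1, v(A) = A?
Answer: -180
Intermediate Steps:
V(b, K) = 1 + b (V(b, K) = (1 + b)*1 = 1 + b)
E = 6 (E = (1 + 6) - 1*1 = 7 - 1 = 6)
E*v(-30) = 6*(-30) = -180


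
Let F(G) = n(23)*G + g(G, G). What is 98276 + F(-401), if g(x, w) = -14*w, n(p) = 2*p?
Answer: 85444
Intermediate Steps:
F(G) = 32*G (F(G) = (2*23)*G - 14*G = 46*G - 14*G = 32*G)
98276 + F(-401) = 98276 + 32*(-401) = 98276 - 12832 = 85444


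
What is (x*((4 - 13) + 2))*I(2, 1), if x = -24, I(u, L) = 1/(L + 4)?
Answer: 168/5 ≈ 33.600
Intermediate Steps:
I(u, L) = 1/(4 + L)
(x*((4 - 13) + 2))*I(2, 1) = (-24*((4 - 13) + 2))/(4 + 1) = -24*(-9 + 2)/5 = -24*(-7)*(⅕) = 168*(⅕) = 168/5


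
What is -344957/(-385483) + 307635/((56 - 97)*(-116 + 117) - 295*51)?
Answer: -113384041403/5815396538 ≈ -19.497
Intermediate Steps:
-344957/(-385483) + 307635/((56 - 97)*(-116 + 117) - 295*51) = -344957*(-1/385483) + 307635/(-41*1 - 15045) = 344957/385483 + 307635/(-41 - 15045) = 344957/385483 + 307635/(-15086) = 344957/385483 + 307635*(-1/15086) = 344957/385483 - 307635/15086 = -113384041403/5815396538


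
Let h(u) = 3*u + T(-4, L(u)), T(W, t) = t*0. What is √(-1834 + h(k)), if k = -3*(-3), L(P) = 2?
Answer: I*√1807 ≈ 42.509*I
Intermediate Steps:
T(W, t) = 0
k = 9
h(u) = 3*u (h(u) = 3*u + 0 = 3*u)
√(-1834 + h(k)) = √(-1834 + 3*9) = √(-1834 + 27) = √(-1807) = I*√1807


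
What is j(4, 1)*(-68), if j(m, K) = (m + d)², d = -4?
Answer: 0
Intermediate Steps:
j(m, K) = (-4 + m)² (j(m, K) = (m - 4)² = (-4 + m)²)
j(4, 1)*(-68) = (-4 + 4)²*(-68) = 0²*(-68) = 0*(-68) = 0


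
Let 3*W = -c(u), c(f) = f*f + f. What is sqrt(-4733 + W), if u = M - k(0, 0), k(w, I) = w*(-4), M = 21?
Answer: 3*I*sqrt(543) ≈ 69.907*I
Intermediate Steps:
k(w, I) = -4*w
u = 21 (u = 21 - (-4)*0 = 21 - 1*0 = 21 + 0 = 21)
c(f) = f + f**2 (c(f) = f**2 + f = f + f**2)
W = -154 (W = (-21*(1 + 21))/3 = (-21*22)/3 = (-1*462)/3 = (1/3)*(-462) = -154)
sqrt(-4733 + W) = sqrt(-4733 - 154) = sqrt(-4887) = 3*I*sqrt(543)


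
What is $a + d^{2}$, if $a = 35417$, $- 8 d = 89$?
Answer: $\frac{2274609}{64} \approx 35541.0$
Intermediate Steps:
$d = - \frac{89}{8}$ ($d = \left(- \frac{1}{8}\right) 89 = - \frac{89}{8} \approx -11.125$)
$a + d^{2} = 35417 + \left(- \frac{89}{8}\right)^{2} = 35417 + \frac{7921}{64} = \frac{2274609}{64}$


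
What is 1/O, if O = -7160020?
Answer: -1/7160020 ≈ -1.3966e-7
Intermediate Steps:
1/O = 1/(-7160020) = -1/7160020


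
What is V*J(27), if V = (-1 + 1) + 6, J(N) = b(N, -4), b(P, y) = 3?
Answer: 18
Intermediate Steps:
J(N) = 3
V = 6 (V = 0 + 6 = 6)
V*J(27) = 6*3 = 18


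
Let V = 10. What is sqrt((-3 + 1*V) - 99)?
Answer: 2*I*sqrt(23) ≈ 9.5917*I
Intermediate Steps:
sqrt((-3 + 1*V) - 99) = sqrt((-3 + 1*10) - 99) = sqrt((-3 + 10) - 99) = sqrt(7 - 99) = sqrt(-92) = 2*I*sqrt(23)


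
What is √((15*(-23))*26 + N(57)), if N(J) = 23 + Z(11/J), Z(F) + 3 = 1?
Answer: I*√8949 ≈ 94.599*I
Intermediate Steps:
Z(F) = -2 (Z(F) = -3 + 1 = -2)
N(J) = 21 (N(J) = 23 - 2 = 21)
√((15*(-23))*26 + N(57)) = √((15*(-23))*26 + 21) = √(-345*26 + 21) = √(-8970 + 21) = √(-8949) = I*√8949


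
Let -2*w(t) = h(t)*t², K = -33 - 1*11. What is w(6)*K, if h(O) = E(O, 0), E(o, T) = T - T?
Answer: 0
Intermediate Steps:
E(o, T) = 0
K = -44 (K = -33 - 11 = -44)
h(O) = 0
w(t) = 0 (w(t) = -0*t² = -½*0 = 0)
w(6)*K = 0*(-44) = 0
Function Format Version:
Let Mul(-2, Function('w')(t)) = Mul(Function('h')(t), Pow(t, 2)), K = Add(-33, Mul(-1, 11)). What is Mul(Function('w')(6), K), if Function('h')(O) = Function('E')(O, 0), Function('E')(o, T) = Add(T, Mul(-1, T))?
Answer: 0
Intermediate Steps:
Function('E')(o, T) = 0
K = -44 (K = Add(-33, -11) = -44)
Function('h')(O) = 0
Function('w')(t) = 0 (Function('w')(t) = Mul(Rational(-1, 2), Mul(0, Pow(t, 2))) = Mul(Rational(-1, 2), 0) = 0)
Mul(Function('w')(6), K) = Mul(0, -44) = 0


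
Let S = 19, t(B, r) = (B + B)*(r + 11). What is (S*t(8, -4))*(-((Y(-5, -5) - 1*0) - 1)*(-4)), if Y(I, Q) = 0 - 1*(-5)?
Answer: 34048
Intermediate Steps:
t(B, r) = 2*B*(11 + r) (t(B, r) = (2*B)*(11 + r) = 2*B*(11 + r))
Y(I, Q) = 5 (Y(I, Q) = 0 + 5 = 5)
(S*t(8, -4))*(-((Y(-5, -5) - 1*0) - 1)*(-4)) = (19*(2*8*(11 - 4)))*(-((5 - 1*0) - 1)*(-4)) = (19*(2*8*7))*(-((5 + 0) - 1)*(-4)) = (19*112)*(-(5 - 1)*(-4)) = 2128*(-4*(-4)) = 2128*(-1*(-16)) = 2128*16 = 34048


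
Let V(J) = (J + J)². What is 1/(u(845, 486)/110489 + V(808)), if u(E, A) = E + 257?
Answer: 110489/288537163086 ≈ 3.8293e-7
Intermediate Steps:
u(E, A) = 257 + E
V(J) = 4*J² (V(J) = (2*J)² = 4*J²)
1/(u(845, 486)/110489 + V(808)) = 1/((257 + 845)/110489 + 4*808²) = 1/(1102*(1/110489) + 4*652864) = 1/(1102/110489 + 2611456) = 1/(288537163086/110489) = 110489/288537163086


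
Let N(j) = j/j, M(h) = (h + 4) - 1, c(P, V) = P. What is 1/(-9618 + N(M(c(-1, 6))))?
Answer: -1/9617 ≈ -0.00010398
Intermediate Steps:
M(h) = 3 + h (M(h) = (4 + h) - 1 = 3 + h)
N(j) = 1
1/(-9618 + N(M(c(-1, 6)))) = 1/(-9618 + 1) = 1/(-9617) = -1/9617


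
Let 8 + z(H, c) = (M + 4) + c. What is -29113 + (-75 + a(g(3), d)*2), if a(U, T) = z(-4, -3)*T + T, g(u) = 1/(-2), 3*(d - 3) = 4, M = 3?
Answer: -29214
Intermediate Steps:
d = 13/3 (d = 3 + (⅓)*4 = 3 + 4/3 = 13/3 ≈ 4.3333)
g(u) = -½
z(H, c) = -1 + c (z(H, c) = -8 + ((3 + 4) + c) = -8 + (7 + c) = -1 + c)
a(U, T) = -3*T (a(U, T) = (-1 - 3)*T + T = -4*T + T = -3*T)
-29113 + (-75 + a(g(3), d)*2) = -29113 + (-75 - 3*13/3*2) = -29113 + (-75 - 13*2) = -29113 + (-75 - 26) = -29113 - 101 = -29214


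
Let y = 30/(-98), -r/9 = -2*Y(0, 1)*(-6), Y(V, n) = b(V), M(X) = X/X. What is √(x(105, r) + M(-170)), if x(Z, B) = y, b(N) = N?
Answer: √34/7 ≈ 0.83299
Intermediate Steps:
M(X) = 1
Y(V, n) = V
r = 0 (r = -9*(-2*0)*(-6) = -0*(-6) = -9*0 = 0)
y = -15/49 (y = 30*(-1/98) = -15/49 ≈ -0.30612)
x(Z, B) = -15/49
√(x(105, r) + M(-170)) = √(-15/49 + 1) = √(34/49) = √34/7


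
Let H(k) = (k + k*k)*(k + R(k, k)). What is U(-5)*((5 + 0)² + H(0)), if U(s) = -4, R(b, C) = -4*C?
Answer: -100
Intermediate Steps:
H(k) = -3*k*(k + k²) (H(k) = (k + k*k)*(k - 4*k) = (k + k²)*(-3*k) = -3*k*(k + k²))
U(-5)*((5 + 0)² + H(0)) = -4*((5 + 0)² + 3*0²*(-1 - 1*0)) = -4*(5² + 3*0*(-1 + 0)) = -4*(25 + 3*0*(-1)) = -4*(25 + 0) = -4*25 = -100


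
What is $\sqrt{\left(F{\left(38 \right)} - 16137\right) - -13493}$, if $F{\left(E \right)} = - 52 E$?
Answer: $2 i \sqrt{1155} \approx 67.971 i$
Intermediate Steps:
$\sqrt{\left(F{\left(38 \right)} - 16137\right) - -13493} = \sqrt{\left(\left(-52\right) 38 - 16137\right) - -13493} = \sqrt{\left(-1976 - 16137\right) + 13493} = \sqrt{-18113 + 13493} = \sqrt{-4620} = 2 i \sqrt{1155}$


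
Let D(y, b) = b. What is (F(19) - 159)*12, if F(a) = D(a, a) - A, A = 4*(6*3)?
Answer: -2544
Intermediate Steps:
A = 72 (A = 4*18 = 72)
F(a) = -72 + a (F(a) = a - 1*72 = a - 72 = -72 + a)
(F(19) - 159)*12 = ((-72 + 19) - 159)*12 = (-53 - 159)*12 = -212*12 = -2544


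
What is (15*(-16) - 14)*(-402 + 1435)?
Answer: -262382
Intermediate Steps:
(15*(-16) - 14)*(-402 + 1435) = (-240 - 14)*1033 = -254*1033 = -262382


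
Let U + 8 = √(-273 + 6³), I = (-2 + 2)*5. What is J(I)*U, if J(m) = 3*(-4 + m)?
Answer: 96 - 12*I*√57 ≈ 96.0 - 90.598*I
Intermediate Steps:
I = 0 (I = 0*5 = 0)
J(m) = -12 + 3*m
U = -8 + I*√57 (U = -8 + √(-273 + 6³) = -8 + √(-273 + 216) = -8 + √(-57) = -8 + I*√57 ≈ -8.0 + 7.5498*I)
J(I)*U = (-12 + 3*0)*(-8 + I*√57) = (-12 + 0)*(-8 + I*√57) = -12*(-8 + I*√57) = 96 - 12*I*√57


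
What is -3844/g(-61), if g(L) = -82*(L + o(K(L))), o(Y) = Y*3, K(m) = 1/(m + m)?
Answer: -234484/305245 ≈ -0.76818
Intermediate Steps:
K(m) = 1/(2*m)
o(Y) = 3*Y
g(L) = -123/L - 82*L (g(L) = -82*(L + 3*(1/(2*L))) = -82*(L + 3/(2*L)) = -123/L - 82*L)
-3844/g(-61) = -3844/(-123/(-61) - 82*(-61)) = -3844/(-123*(-1/61) + 5002) = -3844/(123/61 + 5002) = -3844/305245/61 = -3844*61/305245 = -234484/305245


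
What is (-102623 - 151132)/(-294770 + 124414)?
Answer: 253755/170356 ≈ 1.4896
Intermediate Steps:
(-102623 - 151132)/(-294770 + 124414) = -253755/(-170356) = -253755*(-1/170356) = 253755/170356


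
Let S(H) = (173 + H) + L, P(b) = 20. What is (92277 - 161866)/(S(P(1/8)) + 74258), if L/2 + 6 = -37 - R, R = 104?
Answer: -69589/74157 ≈ -0.93840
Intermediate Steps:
L = -294 (L = -12 + 2*(-37 - 1*104) = -12 + 2*(-37 - 104) = -12 + 2*(-141) = -12 - 282 = -294)
S(H) = -121 + H (S(H) = (173 + H) - 294 = -121 + H)
(92277 - 161866)/(S(P(1/8)) + 74258) = (92277 - 161866)/((-121 + 20) + 74258) = -69589/(-101 + 74258) = -69589/74157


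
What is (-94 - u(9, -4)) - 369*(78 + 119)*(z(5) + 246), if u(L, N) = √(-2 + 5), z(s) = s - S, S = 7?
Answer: -17737186 - √3 ≈ -1.7737e+7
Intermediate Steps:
z(s) = -7 + s (z(s) = s - 1*7 = s - 7 = -7 + s)
u(L, N) = √3
(-94 - u(9, -4)) - 369*(78 + 119)*(z(5) + 246) = (-94 - √3) - 369*(78 + 119)*((-7 + 5) + 246) = (-94 - √3) - 72693*(-2 + 246) = (-94 - √3) - 72693*244 = (-94 - √3) - 369*48068 = (-94 - √3) - 17737092 = -17737186 - √3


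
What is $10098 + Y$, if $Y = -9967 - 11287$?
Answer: $-11156$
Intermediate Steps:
$Y = -21254$ ($Y = -9967 - 11287 = -21254$)
$10098 + Y = 10098 - 21254 = -11156$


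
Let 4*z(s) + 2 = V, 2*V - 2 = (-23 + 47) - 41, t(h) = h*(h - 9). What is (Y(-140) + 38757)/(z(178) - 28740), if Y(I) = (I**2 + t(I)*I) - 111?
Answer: 22897232/229939 ≈ 99.580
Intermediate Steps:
t(h) = h*(-9 + h)
Y(I) = -111 + I**2 + I**2*(-9 + I) (Y(I) = (I**2 + (I*(-9 + I))*I) - 111 = (I**2 + I**2*(-9 + I)) - 111 = -111 + I**2 + I**2*(-9 + I))
V = -15/2 (V = 1 + ((-23 + 47) - 41)/2 = 1 + (24 - 41)/2 = 1 + (1/2)*(-17) = 1 - 17/2 = -15/2 ≈ -7.5000)
z(s) = -19/8 (z(s) = -1/2 + (1/4)*(-15/2) = -1/2 - 15/8 = -19/8)
(Y(-140) + 38757)/(z(178) - 28740) = ((-111 + (-140)**3 - 8*(-140)**2) + 38757)/(-19/8 - 28740) = ((-111 - 2744000 - 8*19600) + 38757)/(-229939/8) = ((-111 - 2744000 - 156800) + 38757)*(-8/229939) = (-2900911 + 38757)*(-8/229939) = -2862154*(-8/229939) = 22897232/229939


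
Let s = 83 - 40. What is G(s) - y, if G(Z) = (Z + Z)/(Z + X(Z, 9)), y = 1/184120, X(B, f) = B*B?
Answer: 92049/2025320 ≈ 0.045449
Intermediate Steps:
X(B, f) = B²
s = 43
y = 1/184120 ≈ 5.4312e-6
G(Z) = 2*Z/(Z + Z²) (G(Z) = (Z + Z)/(Z + Z²) = (2*Z)/(Z + Z²) = 2*Z/(Z + Z²))
G(s) - y = 2/(1 + 43) - 1*1/184120 = 2/44 - 1/184120 = 2*(1/44) - 1/184120 = 1/22 - 1/184120 = 92049/2025320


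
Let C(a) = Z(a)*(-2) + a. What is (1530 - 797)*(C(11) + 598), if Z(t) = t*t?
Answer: 269011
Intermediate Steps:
Z(t) = t**2
C(a) = a - 2*a**2 (C(a) = a**2*(-2) + a = -2*a**2 + a = a - 2*a**2)
(1530 - 797)*(C(11) + 598) = (1530 - 797)*(11*(1 - 2*11) + 598) = 733*(11*(1 - 22) + 598) = 733*(11*(-21) + 598) = 733*(-231 + 598) = 733*367 = 269011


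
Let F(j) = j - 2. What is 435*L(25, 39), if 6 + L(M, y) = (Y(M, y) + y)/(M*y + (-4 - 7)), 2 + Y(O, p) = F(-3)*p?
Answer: -1292385/482 ≈ -2681.3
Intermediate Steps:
F(j) = -2 + j
Y(O, p) = -2 - 5*p (Y(O, p) = -2 + (-2 - 3)*p = -2 - 5*p)
L(M, y) = -6 + (-2 - 4*y)/(-11 + M*y) (L(M, y) = -6 + ((-2 - 5*y) + y)/(M*y + (-4 - 7)) = -6 + (-2 - 4*y)/(M*y - 11) = -6 + (-2 - 4*y)/(-11 + M*y))
435*L(25, 39) = 435*(2*(32 - 2*39 - 3*25*39)/(-11 + 25*39)) = 435*(2*(32 - 78 - 2925)/(-11 + 975)) = 435*(2*(-2971)/964) = 435*(2*(1/964)*(-2971)) = 435*(-2971/482) = -1292385/482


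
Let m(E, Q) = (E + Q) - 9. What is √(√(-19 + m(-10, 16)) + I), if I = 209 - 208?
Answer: √(1 + I*√22) ≈ 1.7023 + 1.3776*I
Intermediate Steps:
m(E, Q) = -9 + E + Q
I = 1
√(√(-19 + m(-10, 16)) + I) = √(√(-19 + (-9 - 10 + 16)) + 1) = √(√(-19 - 3) + 1) = √(√(-22) + 1) = √(I*√22 + 1) = √(1 + I*√22)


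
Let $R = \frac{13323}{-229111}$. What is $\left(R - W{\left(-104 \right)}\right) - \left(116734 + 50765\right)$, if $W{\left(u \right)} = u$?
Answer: $- \frac{38352049168}{229111} \approx -1.674 \cdot 10^{5}$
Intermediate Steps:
$R = - \frac{13323}{229111}$ ($R = 13323 \left(- \frac{1}{229111}\right) = - \frac{13323}{229111} \approx -0.058151$)
$\left(R - W{\left(-104 \right)}\right) - \left(116734 + 50765\right) = \left(- \frac{13323}{229111} - -104\right) - \left(116734 + 50765\right) = \left(- \frac{13323}{229111} + 104\right) - 167499 = \frac{23814221}{229111} - 167499 = - \frac{38352049168}{229111}$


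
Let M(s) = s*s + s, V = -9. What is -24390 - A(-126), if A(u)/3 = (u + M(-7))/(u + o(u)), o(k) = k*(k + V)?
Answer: -1634129/67 ≈ -24390.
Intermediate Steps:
M(s) = s + s² (M(s) = s² + s = s + s²)
o(k) = k*(-9 + k) (o(k) = k*(k - 9) = k*(-9 + k))
A(u) = 3*(42 + u)/(u + u*(-9 + u)) (A(u) = 3*((u - 7*(1 - 7))/(u + u*(-9 + u))) = 3*((u - 7*(-6))/(u + u*(-9 + u))) = 3*((u + 42)/(u + u*(-9 + u))) = 3*((42 + u)/(u + u*(-9 + u))) = 3*(42 + u)/(u + u*(-9 + u)))
-24390 - A(-126) = -24390 - 3*(42 - 126)/((-126)*(-8 - 126)) = -24390 - 3*(-1)*(-84)/(126*(-134)) = -24390 - 3*(-1)*(-1)*(-84)/(126*134) = -24390 - 1*(-1/67) = -24390 + 1/67 = -1634129/67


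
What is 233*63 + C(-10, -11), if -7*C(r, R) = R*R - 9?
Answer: 14663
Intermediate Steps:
C(r, R) = 9/7 - R**2/7 (C(r, R) = -(R*R - 9)/7 = -(R**2 - 9)/7 = -(-9 + R**2)/7 = 9/7 - R**2/7)
233*63 + C(-10, -11) = 233*63 + (9/7 - 1/7*(-11)**2) = 14679 + (9/7 - 1/7*121) = 14679 + (9/7 - 121/7) = 14679 - 16 = 14663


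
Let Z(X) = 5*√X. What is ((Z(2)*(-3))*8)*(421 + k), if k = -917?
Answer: 59520*√2 ≈ 84174.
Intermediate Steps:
((Z(2)*(-3))*8)*(421 + k) = (((5*√2)*(-3))*8)*(421 - 917) = (-15*√2*8)*(-496) = -120*√2*(-496) = 59520*√2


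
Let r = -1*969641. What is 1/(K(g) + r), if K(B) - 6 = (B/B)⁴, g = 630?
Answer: -1/969634 ≈ -1.0313e-6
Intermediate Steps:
r = -969641
K(B) = 7 (K(B) = 6 + (B/B)⁴ = 6 + 1⁴ = 6 + 1 = 7)
1/(K(g) + r) = 1/(7 - 969641) = 1/(-969634) = -1/969634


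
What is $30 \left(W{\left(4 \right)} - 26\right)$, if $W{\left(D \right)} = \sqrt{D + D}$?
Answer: $-780 + 60 \sqrt{2} \approx -695.15$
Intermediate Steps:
$W{\left(D \right)} = \sqrt{2} \sqrt{D}$ ($W{\left(D \right)} = \sqrt{2 D} = \sqrt{2} \sqrt{D}$)
$30 \left(W{\left(4 \right)} - 26\right) = 30 \left(\sqrt{2} \sqrt{4} - 26\right) = 30 \left(\sqrt{2} \cdot 2 - 26\right) = 30 \left(2 \sqrt{2} - 26\right) = 30 \left(-26 + 2 \sqrt{2}\right) = -780 + 60 \sqrt{2}$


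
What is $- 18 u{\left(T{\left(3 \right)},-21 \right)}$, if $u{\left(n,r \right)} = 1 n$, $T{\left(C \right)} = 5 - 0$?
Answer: $-90$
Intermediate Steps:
$T{\left(C \right)} = 5$ ($T{\left(C \right)} = 5 + 0 = 5$)
$u{\left(n,r \right)} = n$
$- 18 u{\left(T{\left(3 \right)},-21 \right)} = \left(-18\right) 5 = -90$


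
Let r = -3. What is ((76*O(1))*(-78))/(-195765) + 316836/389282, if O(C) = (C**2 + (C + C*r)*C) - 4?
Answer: 1682902702/2540259691 ≈ 0.66249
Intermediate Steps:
O(C) = -4 - C**2 (O(C) = (C**2 + (C + C*(-3))*C) - 4 = (C**2 + (C - 3*C)*C) - 4 = (C**2 + (-2*C)*C) - 4 = (C**2 - 2*C**2) - 4 = -C**2 - 4 = -4 - C**2)
((76*O(1))*(-78))/(-195765) + 316836/389282 = ((76*(-4 - 1*1**2))*(-78))/(-195765) + 316836/389282 = ((76*(-4 - 1*1))*(-78))*(-1/195765) + 316836*(1/389282) = ((76*(-4 - 1))*(-78))*(-1/195765) + 158418/194641 = ((76*(-5))*(-78))*(-1/195765) + 158418/194641 = -380*(-78)*(-1/195765) + 158418/194641 = 29640*(-1/195765) + 158418/194641 = -1976/13051 + 158418/194641 = 1682902702/2540259691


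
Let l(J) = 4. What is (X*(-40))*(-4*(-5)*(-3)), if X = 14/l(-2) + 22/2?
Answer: 34800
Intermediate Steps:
X = 29/2 (X = 14/4 + 22/2 = 14*(¼) + 22*(½) = 7/2 + 11 = 29/2 ≈ 14.500)
(X*(-40))*(-4*(-5)*(-3)) = ((29/2)*(-40))*(-4*(-5)*(-3)) = -11600*(-3) = -580*(-60) = 34800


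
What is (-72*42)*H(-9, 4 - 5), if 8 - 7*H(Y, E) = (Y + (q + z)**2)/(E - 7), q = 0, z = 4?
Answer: -3834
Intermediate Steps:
H(Y, E) = 8/7 - (16 + Y)/(7*(-7 + E)) (H(Y, E) = 8/7 - (Y + (0 + 4)**2)/(7*(E - 7)) = 8/7 - (Y + 4**2)/(7*(-7 + E)) = 8/7 - (Y + 16)/(7*(-7 + E)) = 8/7 - (16 + Y)/(7*(-7 + E)))
(-72*42)*H(-9, 4 - 5) = (-72*42)*((-72 - 1*(-9) + 8*(4 - 5))/(7*(-7 + (4 - 5)))) = -432*(-72 + 9 + 8*(-1))/(-7 - 1) = -432*(-72 + 9 - 8)/(-8) = -432*(-1)*(-71)/8 = -3024*71/56 = -3834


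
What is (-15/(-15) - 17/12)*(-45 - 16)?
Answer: 305/12 ≈ 25.417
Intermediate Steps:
(-15/(-15) - 17/12)*(-45 - 16) = (-15*(-1/15) - 17*1/12)*(-61) = (1 - 17/12)*(-61) = -5/12*(-61) = 305/12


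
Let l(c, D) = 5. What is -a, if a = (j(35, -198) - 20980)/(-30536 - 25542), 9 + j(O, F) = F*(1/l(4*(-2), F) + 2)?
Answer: -107123/280390 ≈ -0.38205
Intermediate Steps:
j(O, F) = -9 + 11*F/5 (j(O, F) = -9 + F*(1/5 + 2) = -9 + F*(⅕ + 2) = -9 + F*(11/5) = -9 + 11*F/5)
a = 107123/280390 (a = ((-9 + (11/5)*(-198)) - 20980)/(-30536 - 25542) = ((-9 - 2178/5) - 20980)/(-56078) = (-2223/5 - 20980)*(-1/56078) = -107123/5*(-1/56078) = 107123/280390 ≈ 0.38205)
-a = -1*107123/280390 = -107123/280390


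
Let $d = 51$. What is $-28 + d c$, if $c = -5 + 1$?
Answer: $-232$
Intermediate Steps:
$c = -4$
$-28 + d c = -28 + 51 \left(-4\right) = -28 - 204 = -232$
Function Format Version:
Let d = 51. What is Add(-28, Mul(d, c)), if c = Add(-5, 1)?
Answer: -232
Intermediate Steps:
c = -4
Add(-28, Mul(d, c)) = Add(-28, Mul(51, -4)) = Add(-28, -204) = -232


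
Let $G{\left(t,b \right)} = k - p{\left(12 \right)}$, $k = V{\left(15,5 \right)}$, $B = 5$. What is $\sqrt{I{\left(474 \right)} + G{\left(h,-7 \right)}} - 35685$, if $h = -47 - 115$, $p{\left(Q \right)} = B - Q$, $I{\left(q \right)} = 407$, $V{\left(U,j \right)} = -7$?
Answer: $-35685 + \sqrt{407} \approx -35665.0$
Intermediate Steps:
$k = -7$
$p{\left(Q \right)} = 5 - Q$
$h = -162$ ($h = -47 - 115 = -162$)
$G{\left(t,b \right)} = 0$ ($G{\left(t,b \right)} = -7 - \left(5 - 12\right) = -7 - -7 = -7 + 7 = 0$)
$\sqrt{I{\left(474 \right)} + G{\left(h,-7 \right)}} - 35685 = \sqrt{407 + 0} - 35685 = \sqrt{407} - 35685 = -35685 + \sqrt{407}$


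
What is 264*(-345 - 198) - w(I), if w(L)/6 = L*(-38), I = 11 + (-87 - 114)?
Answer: -186672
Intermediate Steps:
I = -190 (I = 11 - 201 = -190)
w(L) = -228*L (w(L) = 6*(L*(-38)) = 6*(-38*L) = -228*L)
264*(-345 - 198) - w(I) = 264*(-345 - 198) - (-228)*(-190) = 264*(-543) - 1*43320 = -143352 - 43320 = -186672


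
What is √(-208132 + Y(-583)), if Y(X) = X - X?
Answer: 2*I*√52033 ≈ 456.21*I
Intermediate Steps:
Y(X) = 0
√(-208132 + Y(-583)) = √(-208132 + 0) = √(-208132) = 2*I*√52033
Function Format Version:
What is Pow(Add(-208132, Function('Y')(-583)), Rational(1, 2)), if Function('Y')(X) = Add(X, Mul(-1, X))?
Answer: Mul(2, I, Pow(52033, Rational(1, 2))) ≈ Mul(456.21, I)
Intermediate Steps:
Function('Y')(X) = 0
Pow(Add(-208132, Function('Y')(-583)), Rational(1, 2)) = Pow(Add(-208132, 0), Rational(1, 2)) = Pow(-208132, Rational(1, 2)) = Mul(2, I, Pow(52033, Rational(1, 2)))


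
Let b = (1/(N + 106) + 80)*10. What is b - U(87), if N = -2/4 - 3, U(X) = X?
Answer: 29237/41 ≈ 713.10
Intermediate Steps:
N = -7/2 (N = (¼)*(-2) - 3 = -½ - 3 = -7/2 ≈ -3.5000)
b = 32804/41 (b = (1/(-7/2 + 106) + 80)*10 = (1/(205/2) + 80)*10 = (2/205 + 80)*10 = (16402/205)*10 = 32804/41 ≈ 800.10)
b - U(87) = 32804/41 - 1*87 = 32804/41 - 87 = 29237/41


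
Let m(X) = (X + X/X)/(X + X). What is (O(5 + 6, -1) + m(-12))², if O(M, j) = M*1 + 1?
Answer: 89401/576 ≈ 155.21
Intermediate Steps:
O(M, j) = 1 + M (O(M, j) = M + 1 = 1 + M)
m(X) = (1 + X)/(2*X) (m(X) = (X + 1)/((2*X)) = (1 + X)*(1/(2*X)) = (1 + X)/(2*X))
(O(5 + 6, -1) + m(-12))² = ((1 + (5 + 6)) + (½)*(1 - 12)/(-12))² = ((1 + 11) + (½)*(-1/12)*(-11))² = (12 + 11/24)² = (299/24)² = 89401/576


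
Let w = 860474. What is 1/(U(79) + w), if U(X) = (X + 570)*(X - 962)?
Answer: 1/287407 ≈ 3.4794e-6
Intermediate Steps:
U(X) = (-962 + X)*(570 + X) (U(X) = (570 + X)*(-962 + X) = (-962 + X)*(570 + X))
1/(U(79) + w) = 1/((-548340 + 79² - 392*79) + 860474) = 1/((-548340 + 6241 - 30968) + 860474) = 1/(-573067 + 860474) = 1/287407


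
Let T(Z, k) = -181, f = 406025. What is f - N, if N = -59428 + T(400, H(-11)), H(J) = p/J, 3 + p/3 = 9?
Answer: 465634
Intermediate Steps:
p = 18 (p = -9 + 3*9 = -9 + 27 = 18)
H(J) = 18/J
N = -59609 (N = -59428 - 181 = -59609)
f - N = 406025 - 1*(-59609) = 406025 + 59609 = 465634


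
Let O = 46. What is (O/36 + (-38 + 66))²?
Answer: 277729/324 ≈ 857.19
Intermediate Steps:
(O/36 + (-38 + 66))² = (46/36 + (-38 + 66))² = (46*(1/36) + 28)² = (23/18 + 28)² = (527/18)² = 277729/324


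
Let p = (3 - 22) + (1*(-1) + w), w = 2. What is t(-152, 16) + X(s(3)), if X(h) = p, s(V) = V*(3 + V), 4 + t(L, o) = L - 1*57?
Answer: -231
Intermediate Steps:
t(L, o) = -61 + L (t(L, o) = -4 + (L - 1*57) = -4 + (L - 57) = -4 + (-57 + L) = -61 + L)
p = -18 (p = (3 - 22) + (1*(-1) + 2) = -19 + (-1 + 2) = -19 + 1 = -18)
X(h) = -18
t(-152, 16) + X(s(3)) = (-61 - 152) - 18 = -213 - 18 = -231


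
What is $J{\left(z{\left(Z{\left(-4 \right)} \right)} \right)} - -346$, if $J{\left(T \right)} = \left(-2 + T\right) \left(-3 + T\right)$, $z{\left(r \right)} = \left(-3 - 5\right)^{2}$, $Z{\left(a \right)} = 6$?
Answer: $4128$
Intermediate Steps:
$z{\left(r \right)} = 64$ ($z{\left(r \right)} = \left(-8\right)^{2} = 64$)
$J{\left(T \right)} = \left(-3 + T\right) \left(-2 + T\right)$
$J{\left(z{\left(Z{\left(-4 \right)} \right)} \right)} - -346 = \left(6 + 64^{2} - 320\right) - -346 = \left(6 + 4096 - 320\right) + 346 = 3782 + 346 = 4128$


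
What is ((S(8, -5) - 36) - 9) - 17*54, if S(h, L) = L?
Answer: -968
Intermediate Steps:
((S(8, -5) - 36) - 9) - 17*54 = ((-5 - 36) - 9) - 17*54 = (-41 - 9) - 918 = -50 - 918 = -968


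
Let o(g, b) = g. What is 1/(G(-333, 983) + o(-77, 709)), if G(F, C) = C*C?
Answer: 1/966212 ≈ 1.0350e-6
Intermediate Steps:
G(F, C) = C²
1/(G(-333, 983) + o(-77, 709)) = 1/(983² - 77) = 1/(966289 - 77) = 1/966212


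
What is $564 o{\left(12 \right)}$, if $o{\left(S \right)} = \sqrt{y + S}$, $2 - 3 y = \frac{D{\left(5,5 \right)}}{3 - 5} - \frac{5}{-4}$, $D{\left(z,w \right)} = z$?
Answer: $94 \sqrt{471} \approx 2040.0$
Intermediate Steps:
$y = \frac{13}{12}$ ($y = \frac{2}{3} - \frac{\frac{5}{3 - 5} - \frac{5}{-4}}{3} = \frac{2}{3} - \frac{\frac{5}{-2} - - \frac{5}{4}}{3} = \frac{2}{3} - \frac{5 \left(- \frac{1}{2}\right) + \frac{5}{4}}{3} = \frac{2}{3} - \frac{- \frac{5}{2} + \frac{5}{4}}{3} = \frac{2}{3} - - \frac{5}{12} = \frac{2}{3} + \frac{5}{12} = \frac{13}{12} \approx 1.0833$)
$o{\left(S \right)} = \sqrt{\frac{13}{12} + S}$
$564 o{\left(12 \right)} = 564 \frac{\sqrt{39 + 36 \cdot 12}}{6} = 564 \frac{\sqrt{39 + 432}}{6} = 564 \frac{\sqrt{471}}{6} = 94 \sqrt{471}$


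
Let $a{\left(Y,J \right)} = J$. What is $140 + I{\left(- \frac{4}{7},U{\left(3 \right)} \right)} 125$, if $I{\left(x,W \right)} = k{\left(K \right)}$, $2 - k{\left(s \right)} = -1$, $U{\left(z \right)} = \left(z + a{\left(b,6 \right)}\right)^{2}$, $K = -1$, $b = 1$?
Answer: $515$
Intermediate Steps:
$U{\left(z \right)} = \left(6 + z\right)^{2}$ ($U{\left(z \right)} = \left(z + 6\right)^{2} = \left(6 + z\right)^{2}$)
$k{\left(s \right)} = 3$ ($k{\left(s \right)} = 2 - -1 = 2 + 1 = 3$)
$I{\left(x,W \right)} = 3$
$140 + I{\left(- \frac{4}{7},U{\left(3 \right)} \right)} 125 = 140 + 3 \cdot 125 = 140 + 375 = 515$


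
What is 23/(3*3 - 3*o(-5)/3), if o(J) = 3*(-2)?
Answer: 23/15 ≈ 1.5333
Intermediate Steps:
o(J) = -6
23/(3*3 - 3*o(-5)/3) = 23/(3*3 - (-18)/3) = 23/(9 - (-18)/3) = 23/(9 - 3*(-2)) = 23/(9 + 6) = 23/15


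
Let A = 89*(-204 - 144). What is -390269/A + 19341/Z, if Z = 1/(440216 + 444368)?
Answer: 529891869158237/30972 ≈ 1.7109e+10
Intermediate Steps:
Z = 1/884584 ≈ 1.1305e-6
A = -30972 (A = 89*(-348) = -30972)
-390269/A + 19341/Z = -390269/(-30972) + 19341/(1/884584) = -390269*(-1/30972) + 19341*884584 = 390269/30972 + 17108739144 = 529891869158237/30972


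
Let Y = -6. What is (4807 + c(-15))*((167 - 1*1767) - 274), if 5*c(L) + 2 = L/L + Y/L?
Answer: -225202328/25 ≈ -9.0081e+6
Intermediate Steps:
c(L) = -1/5 - 6/(5*L) (c(L) = -2/5 + (L/L - 6/L)/5 = -2/5 + (1 - 6/L)/5 = -2/5 + (1/5 - 6/(5*L)) = -1/5 - 6/(5*L))
(4807 + c(-15))*((167 - 1*1767) - 274) = (4807 + (1/5)*(-6 - 1*(-15))/(-15))*((167 - 1*1767) - 274) = (4807 + (1/5)*(-1/15)*(-6 + 15))*((167 - 1767) - 274) = (4807 + (1/5)*(-1/15)*9)*(-1600 - 274) = (4807 - 3/25)*(-1874) = (120172/25)*(-1874) = -225202328/25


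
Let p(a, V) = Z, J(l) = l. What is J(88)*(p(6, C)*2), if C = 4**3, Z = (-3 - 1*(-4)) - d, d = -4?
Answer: 880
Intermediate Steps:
Z = 5 (Z = (-3 - 1*(-4)) - 1*(-4) = (-3 + 4) + 4 = 1 + 4 = 5)
C = 64
p(a, V) = 5
J(88)*(p(6, C)*2) = 88*(5*2) = 88*10 = 880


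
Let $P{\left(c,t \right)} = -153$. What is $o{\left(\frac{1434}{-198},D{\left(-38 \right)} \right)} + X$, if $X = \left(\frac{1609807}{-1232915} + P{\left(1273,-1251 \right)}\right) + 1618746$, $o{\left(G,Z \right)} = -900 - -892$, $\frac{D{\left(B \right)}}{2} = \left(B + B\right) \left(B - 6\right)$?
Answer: $\frac{1995576115468}{1232915} \approx 1.6186 \cdot 10^{6}$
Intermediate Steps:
$D{\left(B \right)} = 4 B \left(-6 + B\right)$ ($D{\left(B \right)} = 2 \left(B + B\right) \left(B - 6\right) = 2 \cdot 2 B \left(-6 + B\right) = 4 B \left(-6 + B\right)$)
$o{\left(G,Z \right)} = -8$ ($o{\left(G,Z \right)} = -900 + 892 = -8$)
$X = \frac{1995585978788}{1232915}$ ($X = \left(\frac{1609807}{-1232915} - 153\right) + 1618746 = \left(1609807 \left(- \frac{1}{1232915}\right) - 153\right) + 1618746 = \left(- \frac{1609807}{1232915} - 153\right) + 1618746 = - \frac{190245802}{1232915} + 1618746 = \frac{1995585978788}{1232915} \approx 1.6186 \cdot 10^{6}$)
$o{\left(\frac{1434}{-198},D{\left(-38 \right)} \right)} + X = -8 + \frac{1995585978788}{1232915} = \frac{1995576115468}{1232915}$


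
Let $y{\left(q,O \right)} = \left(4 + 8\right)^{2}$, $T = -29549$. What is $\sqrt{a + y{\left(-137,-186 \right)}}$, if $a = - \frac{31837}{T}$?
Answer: $\frac{\sqrt{749546753}}{2273} \approx 12.045$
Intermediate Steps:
$y{\left(q,O \right)} = 144$ ($y{\left(q,O \right)} = 12^{2} = 144$)
$a = \frac{2449}{2273}$ ($a = - \frac{31837}{-29549} = \left(-31837\right) \left(- \frac{1}{29549}\right) = \frac{2449}{2273} \approx 1.0774$)
$\sqrt{a + y{\left(-137,-186 \right)}} = \sqrt{\frac{2449}{2273} + 144} = \sqrt{\frac{329761}{2273}} = \frac{\sqrt{749546753}}{2273}$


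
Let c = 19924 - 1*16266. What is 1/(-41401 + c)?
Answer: -1/37743 ≈ -2.6495e-5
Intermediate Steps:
c = 3658 (c = 19924 - 16266 = 3658)
1/(-41401 + c) = 1/(-41401 + 3658) = 1/(-37743) = -1/37743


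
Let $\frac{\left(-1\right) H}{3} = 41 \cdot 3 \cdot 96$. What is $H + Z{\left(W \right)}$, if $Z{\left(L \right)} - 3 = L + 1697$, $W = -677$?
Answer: $-34401$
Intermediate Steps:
$H = -35424$ ($H = - 3 \cdot 41 \cdot 3 \cdot 96 = - 3 \cdot 123 \cdot 96 = \left(-3\right) 11808 = -35424$)
$Z{\left(L \right)} = 1700 + L$ ($Z{\left(L \right)} = 3 + \left(L + 1697\right) = 3 + \left(1697 + L\right) = 1700 + L$)
$H + Z{\left(W \right)} = -35424 + \left(1700 - 677\right) = -35424 + 1023 = -34401$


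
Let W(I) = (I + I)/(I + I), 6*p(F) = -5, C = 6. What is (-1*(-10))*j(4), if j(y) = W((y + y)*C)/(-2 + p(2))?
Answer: -60/17 ≈ -3.5294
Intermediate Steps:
p(F) = -⅚ (p(F) = (⅙)*(-5) = -⅚)
W(I) = 1 (W(I) = (2*I)/((2*I)) = (2*I)*(1/(2*I)) = 1)
j(y) = -6/17 (j(y) = 1/(-2 - ⅚) = 1/(-17/6) = 1*(-6/17) = -6/17)
(-1*(-10))*j(4) = -1*(-10)*(-6/17) = 10*(-6/17) = -60/17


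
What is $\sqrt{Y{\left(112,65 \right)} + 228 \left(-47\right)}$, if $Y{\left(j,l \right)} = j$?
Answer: $2 i \sqrt{2651} \approx 102.98 i$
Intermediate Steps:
$\sqrt{Y{\left(112,65 \right)} + 228 \left(-47\right)} = \sqrt{112 + 228 \left(-47\right)} = \sqrt{112 - 10716} = \sqrt{-10604} = 2 i \sqrt{2651}$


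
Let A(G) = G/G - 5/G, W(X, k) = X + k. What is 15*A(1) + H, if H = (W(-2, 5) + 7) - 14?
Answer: -64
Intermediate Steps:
H = -4 (H = ((-2 + 5) + 7) - 14 = (3 + 7) - 14 = 10 - 14 = -4)
A(G) = 1 - 5/G
15*A(1) + H = 15*((-5 + 1)/1) - 4 = 15*(1*(-4)) - 4 = 15*(-4) - 4 = -60 - 4 = -64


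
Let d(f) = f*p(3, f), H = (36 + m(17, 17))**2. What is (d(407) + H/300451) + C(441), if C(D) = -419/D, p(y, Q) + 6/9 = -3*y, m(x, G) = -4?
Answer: -521420240876/132498891 ≈ -3935.3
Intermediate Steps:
p(y, Q) = -2/3 - 3*y
H = 1024 (H = (36 - 4)**2 = 32**2 = 1024)
d(f) = -29*f/3 (d(f) = f*(-2/3 - 3*3) = f*(-2/3 - 9) = f*(-29/3) = -29*f/3)
(d(407) + H/300451) + C(441) = (-29/3*407 + 1024/300451) - 419/441 = (-11803/3 + 1024*(1/300451)) - 419*1/441 = (-11803/3 + 1024/300451) - 419/441 = -3546220081/901353 - 419/441 = -521420240876/132498891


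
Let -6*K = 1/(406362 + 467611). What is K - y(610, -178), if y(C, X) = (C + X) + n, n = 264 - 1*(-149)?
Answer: -4431043111/5243838 ≈ -845.00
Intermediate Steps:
n = 413 (n = 264 + 149 = 413)
K = -1/5243838 (K = -1/(6*(406362 + 467611)) = -⅙/873973 = -⅙*1/873973 = -1/5243838 ≈ -1.9070e-7)
y(C, X) = 413 + C + X (y(C, X) = (C + X) + 413 = 413 + C + X)
K - y(610, -178) = -1/5243838 - (413 + 610 - 178) = -1/5243838 - 1*845 = -1/5243838 - 845 = -4431043111/5243838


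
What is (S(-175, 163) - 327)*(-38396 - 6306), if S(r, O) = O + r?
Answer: 15153978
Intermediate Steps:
(S(-175, 163) - 327)*(-38396 - 6306) = ((163 - 175) - 327)*(-38396 - 6306) = (-12 - 327)*(-44702) = -339*(-44702) = 15153978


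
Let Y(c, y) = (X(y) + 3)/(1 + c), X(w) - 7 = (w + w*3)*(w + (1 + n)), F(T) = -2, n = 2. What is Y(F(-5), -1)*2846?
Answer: -5692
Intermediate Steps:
X(w) = 7 + 4*w*(3 + w) (X(w) = 7 + (w + w*3)*(w + (1 + 2)) = 7 + (w + 3*w)*(w + 3) = 7 + (4*w)*(3 + w) = 7 + 4*w*(3 + w))
Y(c, y) = (10 + 4*y² + 12*y)/(1 + c) (Y(c, y) = ((7 + 4*y² + 12*y) + 3)/(1 + c) = (10 + 4*y² + 12*y)/(1 + c))
Y(F(-5), -1)*2846 = (2*(5 + 2*(-1)² + 6*(-1))/(1 - 2))*2846 = (2*(5 + 2*1 - 6)/(-1))*2846 = (2*(-1)*(5 + 2 - 6))*2846 = (2*(-1)*1)*2846 = -2*2846 = -5692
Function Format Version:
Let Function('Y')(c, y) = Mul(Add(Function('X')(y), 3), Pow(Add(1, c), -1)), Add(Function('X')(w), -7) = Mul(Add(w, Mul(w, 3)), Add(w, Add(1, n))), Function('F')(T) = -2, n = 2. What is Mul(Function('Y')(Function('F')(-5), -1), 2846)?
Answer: -5692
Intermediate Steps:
Function('X')(w) = Add(7, Mul(4, w, Add(3, w))) (Function('X')(w) = Add(7, Mul(Add(w, Mul(w, 3)), Add(w, Add(1, 2)))) = Add(7, Mul(Add(w, Mul(3, w)), Add(w, 3))) = Add(7, Mul(Mul(4, w), Add(3, w))) = Add(7, Mul(4, w, Add(3, w))))
Function('Y')(c, y) = Mul(Pow(Add(1, c), -1), Add(10, Mul(4, Pow(y, 2)), Mul(12, y))) (Function('Y')(c, y) = Mul(Add(Add(7, Mul(4, Pow(y, 2)), Mul(12, y)), 3), Pow(Add(1, c), -1)) = Mul(Add(10, Mul(4, Pow(y, 2)), Mul(12, y)), Pow(Add(1, c), -1)) = Mul(Pow(Add(1, c), -1), Add(10, Mul(4, Pow(y, 2)), Mul(12, y))))
Mul(Function('Y')(Function('F')(-5), -1), 2846) = Mul(Mul(2, Pow(Add(1, -2), -1), Add(5, Mul(2, Pow(-1, 2)), Mul(6, -1))), 2846) = Mul(Mul(2, Pow(-1, -1), Add(5, Mul(2, 1), -6)), 2846) = Mul(Mul(2, -1, Add(5, 2, -6)), 2846) = Mul(Mul(2, -1, 1), 2846) = Mul(-2, 2846) = -5692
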